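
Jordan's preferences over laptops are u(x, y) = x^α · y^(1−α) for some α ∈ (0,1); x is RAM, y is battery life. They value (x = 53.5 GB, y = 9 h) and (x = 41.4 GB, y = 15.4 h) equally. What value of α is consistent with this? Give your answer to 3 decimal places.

Set the two utilities equal: 53.5^α·9^(1−α) = 41.4^α·15.4^(1−α).
(53.5/41.4)^α = (15.4/9)^(1−α); take logs: α·ln(53.5/41.4) = (1−α)·ln(15.4/9), i.e. α·0.256401 = (1−α)·0.537143.
Thus α·(0.793544) = 0.537143, so α = 0.537143/0.793544 ≈ 0.677.

α ≈ 0.677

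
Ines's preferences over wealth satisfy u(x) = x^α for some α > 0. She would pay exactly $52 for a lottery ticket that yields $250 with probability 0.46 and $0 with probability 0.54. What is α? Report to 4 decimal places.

The lottery's expected utility is 0.46·u(250) + 0.54·u(0) = 0.46·250^α (since u(0) = 0 for α > 0).
Equating: 52^α = 0.46·250^α, i.e. 0.2080^α = 0.46.
Taking logs: α·ln(52/250) = ln(0.46), so α = -0.7765288 / -1.5702172 ≈ 0.4945.

α ≈ 0.4945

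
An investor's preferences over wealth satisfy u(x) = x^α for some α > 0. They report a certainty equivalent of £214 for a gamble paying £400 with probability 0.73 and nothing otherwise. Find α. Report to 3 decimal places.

EU(lottery) = 0.73·400^α + 0.27·0 = 0.73·400^α.
Indifference: 214^α = 0.73·400^α, so (214/400)^α = 0.73.
Taking logs: α·ln(214/400) = ln(0.73), so α = -0.314711 / -0.625489 ≈ 0.503.

α ≈ 0.503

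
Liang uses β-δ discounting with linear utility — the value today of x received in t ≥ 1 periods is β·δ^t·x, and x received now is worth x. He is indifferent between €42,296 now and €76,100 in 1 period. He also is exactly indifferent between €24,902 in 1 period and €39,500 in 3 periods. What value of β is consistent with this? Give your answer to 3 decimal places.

β ≈ 0.700

From the later pair, β·δ^1·24902 = β·δ^3·39500; dividing through, δ^2 = 24902/39500 = 0.63043, so δ = 0.79400.
Now use the now-vs-future pair: 42296 = β·δ·76100 gives β = 42296/(0.79400·76100) ≈ 0.700.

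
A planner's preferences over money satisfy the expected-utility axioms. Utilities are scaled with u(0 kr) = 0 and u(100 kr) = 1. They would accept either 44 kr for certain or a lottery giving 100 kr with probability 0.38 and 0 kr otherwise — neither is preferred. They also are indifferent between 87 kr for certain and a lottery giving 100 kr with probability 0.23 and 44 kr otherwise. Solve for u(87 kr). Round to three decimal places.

First, u(44 kr) = 0.38·u(100 kr) + 0.62·u(0 kr) = 0.38.
Then u(87 kr) = 0.23·u(100 kr) + 0.77·u(44 kr) = 0.23·1.00 + 0.77·0.38 = 0.5226.

0.523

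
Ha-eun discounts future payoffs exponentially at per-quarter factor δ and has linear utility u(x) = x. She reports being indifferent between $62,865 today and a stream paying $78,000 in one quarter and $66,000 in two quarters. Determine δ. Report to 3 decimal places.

The stream is worth 78000δ + 66000δ² today, so 78000δ + 66000δ² = 62865.
That is, 66000δ² + 78000δ − 62865 = 0, a quadratic in δ.
The positive root is δ = [−78000 + √(78000² + 4·66000·62865)] / (2·66000) = (−78000 + 150600.000)/132000 ≈ 0.550.

δ ≈ 0.550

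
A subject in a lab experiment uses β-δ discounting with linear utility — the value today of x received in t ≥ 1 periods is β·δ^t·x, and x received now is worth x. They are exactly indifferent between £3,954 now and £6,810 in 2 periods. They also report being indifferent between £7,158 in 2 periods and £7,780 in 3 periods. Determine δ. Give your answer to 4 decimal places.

δ ≈ 0.9201

The second indifference involves only future payoffs, so β cancels: β·δ^2·7158 = β·δ^3·7780, giving δ = 7158/7780 = 0.92005.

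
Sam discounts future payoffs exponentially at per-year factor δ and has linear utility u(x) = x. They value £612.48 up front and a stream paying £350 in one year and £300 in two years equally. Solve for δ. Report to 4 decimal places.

The stream is worth 350δ + 300δ² today, so 350δ + 300δ² = 612.48.
So 300δ² + 350δ − 612.48 = 0.
By the quadratic formula (taking the positive root), δ = (−350 + √857476.00) / 600 ≈ 0.9600.

δ ≈ 0.9600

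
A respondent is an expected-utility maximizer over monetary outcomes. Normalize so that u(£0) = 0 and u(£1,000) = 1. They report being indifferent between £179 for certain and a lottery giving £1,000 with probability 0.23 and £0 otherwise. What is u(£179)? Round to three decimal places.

0.230

u(£179) equals the lottery's expected utility: 0.23·1 + 0.77·0 = 0.23.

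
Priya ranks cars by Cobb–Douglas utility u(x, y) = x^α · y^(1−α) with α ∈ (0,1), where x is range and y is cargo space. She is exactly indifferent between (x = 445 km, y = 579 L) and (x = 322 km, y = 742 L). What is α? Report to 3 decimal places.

α ≈ 0.434

The Cobb–Douglas utilities coincide, so 445^α·579^(1−α) = 322^α·742^(1−α).
(445/322)^α = (742/579)^(1−α); take logs: α·ln(445/322) = (1−α)·ln(742/579), i.e. α·0.323523 = (1−α)·0.248047.
With A = 0.323523 and B = 0.248047: α·A = (1−α)·B, so α = B/(A+B) = 0.248047/0.571570 ≈ 0.434.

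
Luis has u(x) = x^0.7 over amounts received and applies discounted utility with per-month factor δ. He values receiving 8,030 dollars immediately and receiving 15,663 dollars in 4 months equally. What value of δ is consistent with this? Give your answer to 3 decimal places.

δ ≈ 0.890

The payoff in 4 months is discounted by δ^4, so u(8030) = δ^4·u(15663) and δ^4 = u(8030)/u(15663).
With u(x) = x^0.7: δ^4 = 8030^0.7/15663^0.7 = (8030/15663)^0.7 = 0.62645.
Taking the 4th root: δ = 0.62645^(1/4) ≈ 0.890.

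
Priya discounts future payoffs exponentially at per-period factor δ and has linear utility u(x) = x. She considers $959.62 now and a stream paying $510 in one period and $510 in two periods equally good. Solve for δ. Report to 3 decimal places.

δ ≈ 0.960

The stream is worth 510δ + 510δ² today, so 510δ + 510δ² = 959.62.
So 510δ² + 510δ − 959.62 = 0.
By the quadratic formula (taking the positive root), δ = (−510 + √2217724.80) / 1020 ≈ 0.960.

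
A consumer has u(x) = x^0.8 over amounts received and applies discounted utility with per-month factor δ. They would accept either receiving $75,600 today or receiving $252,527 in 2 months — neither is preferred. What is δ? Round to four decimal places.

δ ≈ 0.6173

The payoff in 2 months is discounted by δ^2, so u(75600) = δ^2·u(252527) and δ^2 = u(75600)/u(252527).
With u(x) = x^0.8: δ^2 = 75600^0.8/252527^0.8 = (75600/252527)^0.8 = 0.38104.
Hence δ = (0.38104)^(1/2) = 0.617285.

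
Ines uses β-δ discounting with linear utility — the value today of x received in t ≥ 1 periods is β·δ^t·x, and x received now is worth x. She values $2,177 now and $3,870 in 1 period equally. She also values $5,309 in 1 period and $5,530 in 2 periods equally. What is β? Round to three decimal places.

The second indifference involves only future payoffs, so β cancels: β·δ^1·5309 = β·δ^2·5530, giving δ = 5309/5530 = 0.96004.
Substituting δ into 2177 = β·δ·3870: β = 2177/(3715.340) ≈ 0.586.

β ≈ 0.586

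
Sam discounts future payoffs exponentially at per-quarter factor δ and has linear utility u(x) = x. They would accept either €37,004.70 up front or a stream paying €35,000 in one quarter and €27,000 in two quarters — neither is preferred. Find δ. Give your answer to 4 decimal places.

δ ≈ 0.6900

Equating present values: 37004.70 = 35000δ + 27000δ².
So 27000δ² + 35000δ − 37004.70 = 0.
δ = (−35000 + √(35000² + 4·27000·37004.70)) / (2·27000) = (−35000 + √5221507600.00) / 54000 ≈ 0.6900.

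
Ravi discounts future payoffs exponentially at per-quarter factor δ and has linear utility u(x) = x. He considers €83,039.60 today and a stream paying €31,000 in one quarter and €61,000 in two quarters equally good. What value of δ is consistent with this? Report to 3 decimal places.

Present value of the stream is 31000·δ + 61000·δ². Indifference gives 31000δ + 61000δ² = 83039.60.
That is, 61000δ² + 31000δ − 83039.60 = 0, a quadratic in δ.
δ = (−31000 + √(31000² + 4·61000·83039.60)) / (2·61000) = (−31000 + √21222662400.00) / 122000 ≈ 0.940.

δ ≈ 0.940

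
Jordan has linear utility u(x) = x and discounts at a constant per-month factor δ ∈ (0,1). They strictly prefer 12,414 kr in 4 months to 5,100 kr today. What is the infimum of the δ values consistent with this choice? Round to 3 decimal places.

Comparing present values: 5100 < δ^4·12414.
Dividing by 12414: δ^4 > 0.41083. Both sides are positive, so the 4th root keeps the direction.
δ > 0.41083^(1/4) = 0.801.

δ > 0.801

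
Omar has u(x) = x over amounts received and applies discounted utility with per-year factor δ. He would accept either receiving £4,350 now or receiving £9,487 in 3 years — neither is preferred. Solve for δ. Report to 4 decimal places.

Indifference means u(4350) = δ^3 · u(9487), so δ^3 = u(4350)/u(9487).
With u(x) = x: δ^3 = 4350/9487 = 0.45852.
Taking the cube root: δ = 0.45852^(1/3) ≈ 0.7711.

δ ≈ 0.7711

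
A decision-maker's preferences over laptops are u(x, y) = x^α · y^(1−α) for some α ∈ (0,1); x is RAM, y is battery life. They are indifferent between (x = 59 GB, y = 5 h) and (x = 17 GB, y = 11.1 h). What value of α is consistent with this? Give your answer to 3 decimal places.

Indifference: 59^α · 5^(1−α) = 17^α · 11.1^(1−α).
Rearrange to (59/17)^α = (11.1/5)^(1−α) and take logs: α·1.244324 = (1−α)·0.797507.
So α/(1−α) = (0.797507)/(1.244324) = 0.640916, and α = 0.640916/1.640916 ≈ 0.391.

α ≈ 0.391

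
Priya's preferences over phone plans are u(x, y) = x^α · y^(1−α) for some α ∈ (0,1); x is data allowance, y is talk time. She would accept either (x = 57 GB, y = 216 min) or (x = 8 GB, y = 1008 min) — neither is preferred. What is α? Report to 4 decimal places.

Indifference: 57^α · 216^(1−α) = 8^α · 1008^(1−α).
(57/8)^α = (1008/216)^(1−α); take logs: α·ln(57/8) = (1−α)·ln(1008/216), i.e. α·1.9636097 = (1−α)·1.5404450.
So α/(1−α) = (1.5404450)/(1.9636097) = 0.7844965, and α = 0.7844965/1.7844965 ≈ 0.4396.

α ≈ 0.4396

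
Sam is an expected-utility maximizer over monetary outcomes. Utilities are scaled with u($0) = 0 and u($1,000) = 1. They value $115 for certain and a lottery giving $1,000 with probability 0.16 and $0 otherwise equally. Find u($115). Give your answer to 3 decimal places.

The indifference gives u($115) = 0.16·u($1,000) + 0.84·u($0) = 0.16·1 + 0.84·0 = 0.16.

0.160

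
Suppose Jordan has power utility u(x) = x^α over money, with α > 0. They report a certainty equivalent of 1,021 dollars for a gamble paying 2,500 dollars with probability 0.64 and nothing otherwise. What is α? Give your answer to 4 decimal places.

α ≈ 0.4984

Since u(0) = 0, the lottery's EU is 0.64·2500^α.
Indifference: 1021^α = 0.64·2500^α, so (1021/2500)^α = 0.64.
Take logs: α = ln 0.64 / ln(1021/2500) ≈ 0.498362.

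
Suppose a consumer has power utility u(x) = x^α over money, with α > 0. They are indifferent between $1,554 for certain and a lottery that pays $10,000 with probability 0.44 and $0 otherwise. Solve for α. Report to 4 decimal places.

α ≈ 0.4410

Since u(0) = 0, the lottery's EU is 0.44·10000^α.
Setting u(1554) equal to that: 1554^α = 0.44·10000^α ⇒ (1554/10000)^α = 0.44.
α = ln(0.44) / ln(1554/10000) = -0.8209806/-1.8617528 ≈ 0.4410.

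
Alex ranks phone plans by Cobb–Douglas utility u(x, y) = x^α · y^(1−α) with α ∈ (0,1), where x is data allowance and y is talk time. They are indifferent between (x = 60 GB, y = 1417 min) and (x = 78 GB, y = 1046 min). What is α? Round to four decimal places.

α ≈ 0.5364

Set the two utilities equal: 60^α·1417^(1−α) = 78^α·1046^(1−α).
Taking logs: α·ln 60 + (1−α)·ln 1417 = α·ln 78 + (1−α)·ln 1046, i.e. α·-0.2623643 = (1−α)·-0.3035686.
With A = -0.2623643 and B = -0.3035686: α·A = (1−α)·B, so α = B/(A+B) = -0.3035686/-0.5659329 ≈ 0.5364.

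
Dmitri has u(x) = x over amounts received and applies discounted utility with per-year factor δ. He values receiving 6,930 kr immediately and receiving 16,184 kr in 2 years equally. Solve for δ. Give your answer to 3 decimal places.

δ ≈ 0.654

The payoff in 2 years is discounted by δ^2, so u(6930) = δ^2·u(16184) and δ^2 = u(6930)/u(16184).
With u(x) = x: δ^2 = 6930/16184 = 0.42820.
Taking the square root: δ = 0.42820^(1/2) ≈ 0.654.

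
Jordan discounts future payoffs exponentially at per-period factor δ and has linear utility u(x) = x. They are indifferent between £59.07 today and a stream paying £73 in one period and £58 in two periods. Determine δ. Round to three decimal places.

The stream is worth 73δ + 58δ² today, so 73δ + 58δ² = 59.07.
Rearranged: 58δ² + 73δ − 59.07 = 0.
δ = (−73 + √(73² + 4·58·59.07)) / (2·58) = (−73 + √19033.24) / 116 ≈ 0.560.

δ ≈ 0.560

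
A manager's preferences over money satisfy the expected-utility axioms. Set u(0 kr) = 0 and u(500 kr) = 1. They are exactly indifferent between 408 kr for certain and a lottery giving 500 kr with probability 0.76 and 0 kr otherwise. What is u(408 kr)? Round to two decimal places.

The indifference gives u(408 kr) = 0.76·u(500 kr) + 0.24·u(0 kr) = 0.76·1 + 0.24·0 = 0.76.

0.76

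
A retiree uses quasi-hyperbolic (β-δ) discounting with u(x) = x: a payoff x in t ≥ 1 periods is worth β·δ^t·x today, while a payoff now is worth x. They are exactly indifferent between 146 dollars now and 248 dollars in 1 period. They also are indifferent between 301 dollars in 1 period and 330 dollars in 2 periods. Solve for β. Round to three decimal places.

Both payoffs in the second observation are in the future, so β drops out: δ^1·301 = δ^2·330 ⇒ δ = 301/330 = 0.91212.
Now use the now-vs-future pair: 146 = β·δ·248 gives β = 146/(0.91212·248) ≈ 0.645.

β ≈ 0.645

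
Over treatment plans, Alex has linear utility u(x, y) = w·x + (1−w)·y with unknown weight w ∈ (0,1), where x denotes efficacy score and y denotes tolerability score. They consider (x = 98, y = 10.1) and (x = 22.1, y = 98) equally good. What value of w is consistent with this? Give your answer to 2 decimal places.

w = 0.54

u(98,10.1) = u(22.1,98) means w·98 + (1−w)·10.1 = w·22.1 + (1−w)·98.
Collecting terms: w·75.9 = (1−w)·87.9.
So w/(1−w) = 87.9/75.9 = 1.1581, giving w = 87.9/(75.9+87.9) = 0.54.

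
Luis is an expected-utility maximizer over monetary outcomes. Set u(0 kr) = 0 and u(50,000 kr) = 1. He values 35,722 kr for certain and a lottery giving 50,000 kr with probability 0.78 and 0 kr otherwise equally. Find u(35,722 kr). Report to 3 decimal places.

0.780

The indifference gives u(35,722 kr) = 0.78·u(50,000 kr) + 0.22·u(0 kr) = 0.78·1 + 0.22·0 = 0.78.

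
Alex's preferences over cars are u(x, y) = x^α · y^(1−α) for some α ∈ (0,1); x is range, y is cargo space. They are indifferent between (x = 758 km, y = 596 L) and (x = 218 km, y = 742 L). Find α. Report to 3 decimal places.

The Cobb–Douglas utilities coincide, so 758^α·596^(1−α) = 218^α·742^(1−α).
Taking logs: α·ln 758 + (1−α)·ln 596 = α·ln 218 + (1−α)·ln 742, i.e. α·1.246188 = (1−α)·0.219109.
Thus α·(1.465297) = 0.219109, so α = 0.219109/1.465297 ≈ 0.150.

α ≈ 0.150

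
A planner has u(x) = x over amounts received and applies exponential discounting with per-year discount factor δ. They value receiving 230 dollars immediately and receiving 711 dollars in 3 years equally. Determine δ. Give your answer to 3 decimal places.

The payoff in 3 years is discounted by δ^3, so u(230) = δ^3·u(711) and δ^3 = u(230)/u(711).
With u(x) = x: δ^3 = 230/711 = 0.32349.
So δ = 0.32349^(1/3) ≈ 0.686.

δ ≈ 0.686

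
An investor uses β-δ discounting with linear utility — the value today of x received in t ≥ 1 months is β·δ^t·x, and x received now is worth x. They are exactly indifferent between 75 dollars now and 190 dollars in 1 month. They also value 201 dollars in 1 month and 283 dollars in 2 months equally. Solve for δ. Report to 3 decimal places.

The second indifference involves only future payoffs, so β cancels: β·δ^1·201 = β·δ^2·283, giving δ = 201/283 = 0.71025.

δ ≈ 0.710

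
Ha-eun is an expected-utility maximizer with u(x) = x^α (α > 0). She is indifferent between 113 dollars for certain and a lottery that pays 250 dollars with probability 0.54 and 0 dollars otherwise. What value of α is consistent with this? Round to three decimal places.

α ≈ 0.776

The lottery's expected utility is 0.54·u(250) + 0.46·u(0) = 0.54·250^α (since u(0) = 0 for α > 0).
Setting u(113) equal to that: 113^α = 0.54·250^α ⇒ (113/250)^α = 0.54.
Taking logs: α·ln(113/250) = ln(0.54), so α = -0.616186 / -0.794073 ≈ 0.776.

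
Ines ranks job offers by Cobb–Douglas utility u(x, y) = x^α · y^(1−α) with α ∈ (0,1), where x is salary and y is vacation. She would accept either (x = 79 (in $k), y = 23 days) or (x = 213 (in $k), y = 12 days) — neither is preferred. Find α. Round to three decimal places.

α ≈ 0.396

Set the two utilities equal: 79^α·23^(1−α) = 213^α·12^(1−α).
Taking logs: α·ln 79 + (1−α)·ln 23 = α·ln 213 + (1−α)·ln 12, i.e. α·-0.991844 = (1−α)·-0.650588.
With A = -0.991844 and B = -0.650588: α·A = (1−α)·B, so α = B/(A+B) = -0.650588/-1.642432 ≈ 0.396.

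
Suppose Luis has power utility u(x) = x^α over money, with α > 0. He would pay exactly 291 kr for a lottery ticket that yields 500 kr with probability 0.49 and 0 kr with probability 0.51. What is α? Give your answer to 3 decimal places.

α ≈ 1.318

Since u(0) = 0, the lottery's EU is 0.49·500^α.
Setting u(291) equal to that: 291^α = 0.49·500^α ⇒ (291/500)^α = 0.49.
α = ln(0.49) / ln(291/500) = -0.713350/-0.541285 ≈ 1.318.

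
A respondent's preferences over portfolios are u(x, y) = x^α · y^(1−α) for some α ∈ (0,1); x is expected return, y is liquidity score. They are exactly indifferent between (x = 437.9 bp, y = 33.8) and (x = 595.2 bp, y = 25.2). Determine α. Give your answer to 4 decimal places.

Set the two utilities equal: 437.9^α·33.8^(1−α) = 595.2^α·25.2^(1−α).
Taking logs: α·ln 437.9 + (1−α)·ln 33.8 = α·ln 595.2 + (1−α)·ln 25.2, i.e. α·-0.3069069 = (1−α)·-0.2936168.
Thus α·(-0.6005237) = -0.2936168, so α = -0.2936168/-0.6005237 ≈ 0.4889.

α ≈ 0.4889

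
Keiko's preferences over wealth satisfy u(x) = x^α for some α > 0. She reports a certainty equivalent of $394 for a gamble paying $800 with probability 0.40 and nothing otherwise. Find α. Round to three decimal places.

The lottery's expected utility is 0.40·u(800) + 0.60·u(0) = 0.40·800^α (since u(0) = 0 for α > 0).
Indifference: 394^α = 0.40·800^α, so (394/800)^α = 0.40.
α = ln(0.40) / ln(394/800) = -0.916291/-0.708261 ≈ 1.294.

α ≈ 1.294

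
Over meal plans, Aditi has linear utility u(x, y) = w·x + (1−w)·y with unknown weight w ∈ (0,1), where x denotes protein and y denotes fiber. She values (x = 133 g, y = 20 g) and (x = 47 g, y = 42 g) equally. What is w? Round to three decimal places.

u(133,20) = u(47,42) means w·133 + (1−w)·20 = w·47 + (1−w)·42.
w·(133−47) = (1−w)·(42−20), i.e. w·86 = (1−w)·22.
So w/(1−w) = 22/86 = 0.2558, giving w = 22/(86+22) = 0.204.

w = 0.204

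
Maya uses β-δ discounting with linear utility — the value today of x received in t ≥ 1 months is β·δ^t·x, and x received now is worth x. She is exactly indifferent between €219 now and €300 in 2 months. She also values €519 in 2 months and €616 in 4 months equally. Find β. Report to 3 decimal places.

From the later pair, β·δ^2·519 = β·δ^4·616; dividing through, δ^2 = 519/616 = 0.84253, so δ = 0.91790.
Now use the now-vs-future pair: 219 = β·δ^2·300 gives β = 219/(0.84253·300) ≈ 0.866.

β ≈ 0.866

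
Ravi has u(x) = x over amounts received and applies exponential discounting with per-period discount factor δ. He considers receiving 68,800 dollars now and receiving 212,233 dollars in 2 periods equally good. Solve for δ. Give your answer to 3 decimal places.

Equating discounted utilities: u(68800) = δ^2·u(212233) ⇒ δ^2 = u(68800)/u(212233).
With u(x) = x: δ^2 = 68800/212233 = 0.32417.
So δ = 0.32417^(1/2) ≈ 0.569.

δ ≈ 0.569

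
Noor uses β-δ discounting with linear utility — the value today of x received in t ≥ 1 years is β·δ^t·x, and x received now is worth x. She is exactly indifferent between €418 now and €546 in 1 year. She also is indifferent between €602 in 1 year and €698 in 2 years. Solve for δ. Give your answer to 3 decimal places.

δ ≈ 0.862

The second indifference involves only future payoffs, so β cancels: β·δ^1·602 = β·δ^2·698, giving δ = 602/698 = 0.86246.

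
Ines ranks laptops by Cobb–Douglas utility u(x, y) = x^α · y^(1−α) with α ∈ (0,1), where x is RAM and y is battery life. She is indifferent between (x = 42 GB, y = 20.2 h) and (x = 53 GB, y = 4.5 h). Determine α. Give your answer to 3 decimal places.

Set the two utilities equal: 42^α·20.2^(1−α) = 53^α·4.5^(1−α).
Rearrange to (42/53)^α = (4.5/20.2)^(1−α) and take logs: α·-0.232622 = (1−α)·-1.501605.
With A = -0.232622 and B = -1.501605: α·A = (1−α)·B, so α = B/(A+B) = -1.501605/-1.734227 ≈ 0.866.

α ≈ 0.866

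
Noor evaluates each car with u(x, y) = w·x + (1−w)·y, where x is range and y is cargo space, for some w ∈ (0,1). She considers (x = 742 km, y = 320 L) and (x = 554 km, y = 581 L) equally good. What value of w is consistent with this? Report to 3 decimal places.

w = 0.581

Equating utilities: w·742 + (1−w)·320 = w·554 + (1−w)·581.
Rearranging, 188·w − 261·(1−w) = 0.
The marginal rate of substitution is 261/188, so w = 261/(188+261) = 0.581.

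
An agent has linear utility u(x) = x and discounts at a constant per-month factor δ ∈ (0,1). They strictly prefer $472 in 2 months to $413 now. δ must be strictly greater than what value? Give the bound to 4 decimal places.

δ > 0.9354

Comparing present values: 413 < δ^2·472.
Dividing by 472: δ^2 > 0.87500. Both sides are positive, so the square root keeps the direction.
δ > 0.87500^(1/2) = 0.9354.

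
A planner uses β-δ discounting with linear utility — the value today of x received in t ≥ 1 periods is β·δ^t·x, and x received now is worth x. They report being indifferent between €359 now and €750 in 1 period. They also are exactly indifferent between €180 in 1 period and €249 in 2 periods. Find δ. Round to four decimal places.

From the later pair, β·δ^1·180 = β·δ^2·249; dividing through, δ = 180/249 = 0.72289.

δ ≈ 0.7229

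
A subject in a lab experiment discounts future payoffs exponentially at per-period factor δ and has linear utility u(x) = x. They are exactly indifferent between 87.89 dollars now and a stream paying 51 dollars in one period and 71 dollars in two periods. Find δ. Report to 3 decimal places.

Present value of the stream is 51·δ + 71·δ². Indifference gives 51δ + 71δ² = 87.89.
That is, 71δ² + 51δ − 87.89 = 0, a quadratic in δ.
By the quadratic formula (taking the positive root), δ = (−51 + √27561.76) / 142 ≈ 0.810.

δ ≈ 0.810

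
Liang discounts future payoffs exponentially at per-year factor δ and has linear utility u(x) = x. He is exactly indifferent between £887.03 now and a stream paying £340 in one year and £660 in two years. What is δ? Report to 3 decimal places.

δ ≈ 0.930

Equating present values: 887.03 = 340δ + 660δ².
That is, 660δ² + 340δ − 887.03 = 0, a quadratic in δ.
The positive root is δ = [−340 + √(340² + 4·660·887.03)] / (2·660) = (−340 + 1567.597)/1320 ≈ 0.930.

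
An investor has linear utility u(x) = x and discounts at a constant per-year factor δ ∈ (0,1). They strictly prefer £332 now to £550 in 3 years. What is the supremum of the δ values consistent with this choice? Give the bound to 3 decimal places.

δ < 0.845

Comparing present values: 332 > δ^3·550.
So δ^3 < 332/550 = 0.60364; taking the cube root of both positive sides preserves the inequality.
δ < (332/550)^(1/3) ≈ 0.845.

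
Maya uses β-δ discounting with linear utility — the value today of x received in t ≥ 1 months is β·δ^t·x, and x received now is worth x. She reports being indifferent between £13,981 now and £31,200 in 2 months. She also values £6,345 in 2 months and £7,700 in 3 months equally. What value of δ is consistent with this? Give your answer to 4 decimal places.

From the later pair, β·δ^2·6345 = β·δ^3·7700; dividing through, δ = 6345/7700 = 0.82403.

δ ≈ 0.8240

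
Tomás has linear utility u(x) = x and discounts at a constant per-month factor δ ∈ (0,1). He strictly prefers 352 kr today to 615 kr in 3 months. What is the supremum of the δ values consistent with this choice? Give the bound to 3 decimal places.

Under u(x) = x this choice says 352 > δ^3·615.
Dividing by 615: δ^3 < 0.57236. Both sides are positive, so the cube root keeps the direction.
δ < (352/615)^(1/3) ≈ 0.830.

δ < 0.830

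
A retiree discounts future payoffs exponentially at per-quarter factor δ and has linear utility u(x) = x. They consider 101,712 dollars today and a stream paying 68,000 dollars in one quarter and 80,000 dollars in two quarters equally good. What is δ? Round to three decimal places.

The stream is worth 68000δ + 80000δ² today, so 68000δ + 80000δ² = 101712.
So 80000δ² + 68000δ − 101712 = 0.
δ = (−68000 + √(68000² + 4·80000·101712)) / (2·80000) = (−68000 + √37171840000.00) / 160000 ≈ 0.780.

δ ≈ 0.780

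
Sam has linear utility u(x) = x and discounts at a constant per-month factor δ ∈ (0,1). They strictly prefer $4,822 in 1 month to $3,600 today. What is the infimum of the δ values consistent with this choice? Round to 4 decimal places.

Comparing present values: 3600 < δ·4822.
Dividing through by 4822 gives δ > 0.74658.

δ > 0.7466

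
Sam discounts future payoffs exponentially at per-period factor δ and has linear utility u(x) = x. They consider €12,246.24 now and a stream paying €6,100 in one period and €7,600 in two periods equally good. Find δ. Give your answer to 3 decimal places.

Equating present values: 12246.24 = 6100δ + 7600δ².
So 7600δ² + 6100δ − 12246.24 = 0.
The positive root is δ = [−6100 + √(6100² + 4·7600·12246.24)] / (2·7600) = (−6100 + 20236.000)/15200 ≈ 0.930.

δ ≈ 0.930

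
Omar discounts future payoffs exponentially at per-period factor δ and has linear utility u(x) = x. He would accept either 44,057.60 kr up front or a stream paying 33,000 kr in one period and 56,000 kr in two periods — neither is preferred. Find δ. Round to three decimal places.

δ ≈ 0.640

Equating present values: 44057.60 = 33000δ + 56000δ².
So 56000δ² + 33000δ − 44057.60 = 0.
δ = (−33000 + √(33000² + 4·56000·44057.60)) / (2·56000) = (−33000 + √10957902400.00) / 112000 ≈ 0.640.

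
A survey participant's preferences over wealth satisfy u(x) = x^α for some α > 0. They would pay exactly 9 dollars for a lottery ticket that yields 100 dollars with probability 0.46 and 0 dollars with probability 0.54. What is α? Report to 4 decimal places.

EU(lottery) = 0.46·100^α + 0.54·0 = 0.46·100^α.
Setting u(9) equal to that: 9^α = 0.46·100^α ⇒ (9/100)^α = 0.46.
Take logs: α = ln 0.46 / ln(9/100) ≈ 0.322486.

α ≈ 0.3225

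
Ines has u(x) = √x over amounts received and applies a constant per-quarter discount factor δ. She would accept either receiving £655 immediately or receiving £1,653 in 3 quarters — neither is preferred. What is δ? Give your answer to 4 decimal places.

Indifference means u(655) = δ^3 · u(1653), so δ^3 = u(655)/u(1653).
Since u(x) = √x, δ^3 = √(655/1653) = 0.62948.
Taking the cube root: δ = 0.62948^(1/3) ≈ 0.8570.

δ ≈ 0.8570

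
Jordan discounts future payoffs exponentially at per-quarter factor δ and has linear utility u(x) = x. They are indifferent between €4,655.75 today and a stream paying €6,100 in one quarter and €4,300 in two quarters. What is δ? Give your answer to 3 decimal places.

The stream is worth 6100δ + 4300δ² today, so 6100δ + 4300δ² = 4655.75.
That is, 4300δ² + 6100δ − 4655.75 = 0, a quadratic in δ.
The positive root is δ = [−6100 + √(6100² + 4·4300·4655.75)] / (2·4300) = (−6100 + 10830.000)/8600 ≈ 0.550.

δ ≈ 0.550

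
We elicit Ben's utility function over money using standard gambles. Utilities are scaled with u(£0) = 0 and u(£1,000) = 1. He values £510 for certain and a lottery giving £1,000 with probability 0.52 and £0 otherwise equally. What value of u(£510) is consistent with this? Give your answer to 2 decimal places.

0.52

By the standard-gamble method, u(£510) is just the indifference probability on the best outcome: 0.52.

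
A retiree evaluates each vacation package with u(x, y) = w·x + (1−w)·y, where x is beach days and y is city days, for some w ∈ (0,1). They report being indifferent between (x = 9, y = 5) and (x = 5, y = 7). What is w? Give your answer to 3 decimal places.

u(9,5) = u(5,7) means w·9 + (1−w)·5 = w·5 + (1−w)·7.
w·(9−5) = (1−w)·(7−5), i.e. w·4 = (1−w)·2.
Hence w = 2/(4+2) = 2/6 = 0.333.

w = 0.333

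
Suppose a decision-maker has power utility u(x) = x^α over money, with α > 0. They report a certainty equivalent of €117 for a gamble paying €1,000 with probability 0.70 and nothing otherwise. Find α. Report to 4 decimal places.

α ≈ 0.1662

EU(lottery) = 0.70·1000^α + 0.30·0 = 0.70·1000^α.
Indifference: 117^α = 0.70·1000^α, so (117/1000)^α = 0.70.
Taking logs: α·ln(117/1000) = ln(0.70), so α = -0.3566749 / -2.1455813 ≈ 0.1662.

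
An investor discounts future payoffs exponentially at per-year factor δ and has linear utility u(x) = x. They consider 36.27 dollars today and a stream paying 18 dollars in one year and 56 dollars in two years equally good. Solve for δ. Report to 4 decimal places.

δ ≈ 0.6600

Present value of the stream is 18·δ + 56·δ². Indifference gives 18δ + 56δ² = 36.27.
Rearranged: 56δ² + 18δ − 36.27 = 0.
By the quadratic formula (taking the positive root), δ = (−18 + √8448.48) / 112 ≈ 0.6600.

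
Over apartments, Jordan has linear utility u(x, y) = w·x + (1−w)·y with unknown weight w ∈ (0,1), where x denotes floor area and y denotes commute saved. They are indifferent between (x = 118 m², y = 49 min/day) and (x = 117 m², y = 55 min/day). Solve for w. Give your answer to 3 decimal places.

w = 0.857

Indifference: w·118 + (1−w)·49 = w·117 + (1−w)·55.
Collecting terms: w·1 = (1−w)·6.
Hence w = 6/(1+6) = 6/7 = 0.857.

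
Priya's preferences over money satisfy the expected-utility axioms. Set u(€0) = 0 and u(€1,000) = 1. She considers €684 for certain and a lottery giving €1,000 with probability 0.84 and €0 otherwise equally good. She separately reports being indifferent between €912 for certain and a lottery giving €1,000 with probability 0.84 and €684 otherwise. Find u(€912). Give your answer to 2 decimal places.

First, u(€684) = 0.84·u(€1,000) + 0.16·u(€0) = 0.84.
The second indifference gives u(€912) = 0.84·u(€1,000) + 0.16·u(€684) = 0.84·1.00 + 0.16·0.84 = 0.9744.

0.97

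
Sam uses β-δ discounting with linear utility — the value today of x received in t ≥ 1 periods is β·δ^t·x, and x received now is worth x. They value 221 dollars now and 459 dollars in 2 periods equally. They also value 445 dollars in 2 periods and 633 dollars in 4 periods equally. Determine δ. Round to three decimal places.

The second indifference involves only future payoffs, so β cancels: β·δ^2·445 = β·δ^4·633, giving δ^2 = 445/633 = 0.70300, so δ = 0.83845.

δ ≈ 0.838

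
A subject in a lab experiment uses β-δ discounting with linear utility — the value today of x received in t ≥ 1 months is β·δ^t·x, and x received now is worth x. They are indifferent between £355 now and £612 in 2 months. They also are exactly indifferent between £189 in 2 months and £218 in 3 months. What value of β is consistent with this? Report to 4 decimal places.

β ≈ 0.7717

Both payoffs in the second observation are in the future, so β drops out: δ^2·189 = δ^3·218 ⇒ δ = 189/218 = 0.86697.
Substituting δ into 355 = β·δ^2·612: β = 355/(460.004) ≈ 0.7717.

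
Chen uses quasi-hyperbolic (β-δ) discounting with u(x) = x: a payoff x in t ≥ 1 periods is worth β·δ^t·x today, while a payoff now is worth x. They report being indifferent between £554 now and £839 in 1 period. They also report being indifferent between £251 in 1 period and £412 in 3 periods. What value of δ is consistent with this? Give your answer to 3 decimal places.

δ ≈ 0.781

From the later pair, β·δ^1·251 = β·δ^3·412; dividing through, δ^2 = 251/412 = 0.60922, so δ = 0.78053.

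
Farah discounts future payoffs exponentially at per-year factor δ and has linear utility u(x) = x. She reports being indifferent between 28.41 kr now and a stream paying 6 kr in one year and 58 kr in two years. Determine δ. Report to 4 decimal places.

δ ≈ 0.6501

The stream is worth 6δ + 58δ² today, so 6δ + 58δ² = 28.41.
That is, 58δ² + 6δ − 28.41 = 0, a quadratic in δ.
The positive root is δ = [−6 + √(6² + 4·58·28.41)] / (2·58) = (−6 + 81.407)/116 ≈ 0.6501.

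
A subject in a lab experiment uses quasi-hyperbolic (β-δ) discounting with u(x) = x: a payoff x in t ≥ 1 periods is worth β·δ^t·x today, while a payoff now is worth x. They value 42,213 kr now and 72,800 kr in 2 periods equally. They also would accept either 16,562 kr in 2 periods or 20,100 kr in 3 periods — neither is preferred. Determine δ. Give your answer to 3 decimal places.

The second indifference involves only future payoffs, so β cancels: β·δ^2·16562 = β·δ^3·20100, giving δ = 16562/20100 = 0.82398.

δ ≈ 0.824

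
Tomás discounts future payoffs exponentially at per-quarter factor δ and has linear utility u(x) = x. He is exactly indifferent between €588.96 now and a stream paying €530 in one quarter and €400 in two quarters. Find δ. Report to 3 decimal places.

The stream is worth 530δ + 400δ² today, so 530δ + 400δ² = 588.96.
That is, 400δ² + 530δ − 588.96 = 0, a quadratic in δ.
δ = (−530 + √(530² + 4·400·588.96)) / (2·400) = (−530 + √1223236.00) / 800 ≈ 0.720.

δ ≈ 0.720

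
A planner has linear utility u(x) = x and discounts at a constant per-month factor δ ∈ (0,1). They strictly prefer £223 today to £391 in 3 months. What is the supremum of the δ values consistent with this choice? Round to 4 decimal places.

Comparing present values: 223 > δ^3·391.
Dividing by 391: δ^3 < 0.57033. Both sides are positive, so the cube root keeps the direction.
δ < 0.57033^(1/3) = 0.8293.

δ < 0.8293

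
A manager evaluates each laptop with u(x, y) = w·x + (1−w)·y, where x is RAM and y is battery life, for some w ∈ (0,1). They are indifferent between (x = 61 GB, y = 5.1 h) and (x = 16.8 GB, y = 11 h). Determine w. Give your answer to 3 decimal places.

Equating utilities: w·61 + (1−w)·5.1 = w·16.8 + (1−w)·11.
Collecting terms: w·44.2 = (1−w)·5.9.
The marginal rate of substitution is 5.9/44.2, so w = 5.9/(44.2+5.9) = 0.118.

w = 0.118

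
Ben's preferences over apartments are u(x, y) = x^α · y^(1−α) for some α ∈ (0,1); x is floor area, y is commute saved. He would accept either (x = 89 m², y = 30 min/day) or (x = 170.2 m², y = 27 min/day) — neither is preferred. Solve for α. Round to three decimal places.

Set the two utilities equal: 89^α·30^(1−α) = 170.2^α·27^(1−α).
Taking logs: α·ln 89 + (1−α)·ln 30 = α·ln 170.2 + (1−α)·ln 27, i.e. α·-0.648338 = (1−α)·-0.105361.
So α/(1−α) = (-0.105361)/(-0.648338) = 0.162509, and α = 0.162509/1.162509 ≈ 0.140.

α ≈ 0.140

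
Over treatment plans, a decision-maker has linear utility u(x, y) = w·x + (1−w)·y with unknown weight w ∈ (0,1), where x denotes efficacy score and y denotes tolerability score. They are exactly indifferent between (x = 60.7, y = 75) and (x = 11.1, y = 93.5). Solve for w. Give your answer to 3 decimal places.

w = 0.272

Indifference: w·60.7 + (1−w)·75 = w·11.1 + (1−w)·93.5.
Rearranging, 49.6·w − 18.5·(1−w) = 0.
The marginal rate of substitution is 18.5/49.6, so w = 18.5/(49.6+18.5) = 0.272.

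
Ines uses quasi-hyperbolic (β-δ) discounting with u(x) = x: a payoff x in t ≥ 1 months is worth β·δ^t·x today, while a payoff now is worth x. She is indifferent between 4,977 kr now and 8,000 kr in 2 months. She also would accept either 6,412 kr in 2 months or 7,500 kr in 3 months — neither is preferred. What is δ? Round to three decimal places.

δ ≈ 0.855

Both payoffs in the second observation are in the future, so β drops out: δ^2·6412 = δ^3·7500 ⇒ δ = 6412/7500 = 0.85493.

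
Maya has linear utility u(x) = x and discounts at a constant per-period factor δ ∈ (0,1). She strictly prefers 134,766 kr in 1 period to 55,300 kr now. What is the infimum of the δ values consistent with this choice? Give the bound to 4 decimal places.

Under u(x) = x this choice says 55300 < δ·134766.
Dividing through by 134766 gives δ > 0.41034.

δ > 0.4103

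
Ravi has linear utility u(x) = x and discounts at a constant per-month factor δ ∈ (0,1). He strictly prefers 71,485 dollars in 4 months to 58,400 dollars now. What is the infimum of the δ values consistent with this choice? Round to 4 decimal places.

Comparing present values: 58400 < δ^4·71485.
Hence δ^4 > 58400/71485 = 0.81695, and x ↦ x^(1/4) is increasing on (0,∞).
δ > 0.81695^(1/4) = 0.9507.

δ > 0.9507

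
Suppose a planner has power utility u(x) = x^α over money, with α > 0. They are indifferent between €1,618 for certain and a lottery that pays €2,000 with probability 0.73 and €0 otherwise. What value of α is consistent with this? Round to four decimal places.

EU(lottery) = 0.73·2000^α + 0.27·0 = 0.73·2000^α.
Equating: 1618^α = 0.73·2000^α, i.e. 0.8090^α = 0.73.
Taking logs: α·ln(1618/2000) = ln(0.73), so α = -0.3147107 / -0.2119564 ≈ 1.4848.

α ≈ 1.4848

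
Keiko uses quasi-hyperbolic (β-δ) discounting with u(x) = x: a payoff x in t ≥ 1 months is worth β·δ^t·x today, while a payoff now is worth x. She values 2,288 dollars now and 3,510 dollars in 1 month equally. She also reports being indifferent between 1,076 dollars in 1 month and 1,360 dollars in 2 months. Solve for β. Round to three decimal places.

The second indifference involves only future payoffs, so β cancels: β·δ^1·1076 = β·δ^2·1360, giving δ = 1076/1360 = 0.79118.
Substituting δ into 2288 = β·δ·3510: β = 2288/(2777.029) ≈ 0.824.

β ≈ 0.824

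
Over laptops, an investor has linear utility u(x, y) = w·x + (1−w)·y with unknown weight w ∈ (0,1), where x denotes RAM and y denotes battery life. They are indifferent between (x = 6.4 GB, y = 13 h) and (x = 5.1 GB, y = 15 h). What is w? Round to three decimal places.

w = 0.606

Equating utilities: w·6.4 + (1−w)·13 = w·5.1 + (1−w)·15.
w·(6.4−5.1) = (1−w)·(15−13), i.e. w·1.3 = (1−w)·2.
So w/(1−w) = 2/1.3 = 1.5385, giving w = 2/(1.3+2) = 0.606.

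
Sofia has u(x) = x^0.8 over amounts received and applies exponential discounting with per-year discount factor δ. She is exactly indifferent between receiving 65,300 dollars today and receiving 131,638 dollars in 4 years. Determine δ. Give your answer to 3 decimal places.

Equating discounted utilities: u(65300) = δ^4·u(131638) ⇒ δ^4 = u(65300)/u(131638).
Since u(x) = x^0.8, δ^4 = (65300/131638)^0.8 = 0.49606^0.8 = 0.57072.
Taking the 4th root: δ = 0.57072^(1/4) ≈ 0.869.

δ ≈ 0.869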